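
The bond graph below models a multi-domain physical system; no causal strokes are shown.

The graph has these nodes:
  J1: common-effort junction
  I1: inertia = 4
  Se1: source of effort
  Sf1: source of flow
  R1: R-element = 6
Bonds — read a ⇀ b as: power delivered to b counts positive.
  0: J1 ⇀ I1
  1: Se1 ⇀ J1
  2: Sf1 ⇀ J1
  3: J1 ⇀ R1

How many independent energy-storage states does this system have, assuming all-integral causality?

1  (I1 all integral)

b1 stroke at J1  (Se1: effort source, stroke at far end)
b2 stroke at Sf1  (source Sf1 imposes f)
b0 stroke at I1  (0-jn J1 has e-setter on 1)
b3 stroke at R1  (J1: bond 1 brought effort, rest push out)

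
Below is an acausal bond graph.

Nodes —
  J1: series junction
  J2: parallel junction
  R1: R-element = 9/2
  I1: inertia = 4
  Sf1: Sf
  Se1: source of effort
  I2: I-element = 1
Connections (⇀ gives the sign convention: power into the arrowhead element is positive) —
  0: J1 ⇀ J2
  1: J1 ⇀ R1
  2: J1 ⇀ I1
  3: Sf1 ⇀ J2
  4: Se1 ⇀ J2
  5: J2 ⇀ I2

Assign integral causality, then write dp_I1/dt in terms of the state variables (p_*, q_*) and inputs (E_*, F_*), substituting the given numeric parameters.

#3 stroke→Sf1  (source Sf1 imposes f)
#4 stroke→J2  (source Se1 imposes e)
#0 stroke→J1  (common-e at J2 fixed by 4)
#5 stroke→I2  (0-jn J2 has e-setter on 4)
#2 stroke→I1  (I1 integral (f out))
#1 stroke→J1  (common-f at J1 fixed by 2)

dp_I1/dt = -E_Se1 - 9*p_I1/8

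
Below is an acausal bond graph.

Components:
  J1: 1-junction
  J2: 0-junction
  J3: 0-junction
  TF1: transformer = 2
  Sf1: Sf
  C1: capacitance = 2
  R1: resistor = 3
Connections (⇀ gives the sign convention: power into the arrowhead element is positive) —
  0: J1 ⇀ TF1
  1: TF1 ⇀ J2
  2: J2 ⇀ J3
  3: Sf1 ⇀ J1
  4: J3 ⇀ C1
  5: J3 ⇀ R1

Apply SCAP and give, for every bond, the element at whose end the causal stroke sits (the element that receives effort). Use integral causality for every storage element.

b0 stroke at J1
b1 stroke at TF1
b2 stroke at J2
b3 stroke at Sf1
b4 stroke at J3
b5 stroke at R1

bond 3 →Sf1  (Sf1 (Sf) sets flow on bond)
bond 0 →J1  (common-f at J1 fixed by 3)
bond 1 →TF1  (through TF1, causality passes straight; one stroke at TF1)
bond 2 →J2  (J2: last free bond brings effort in)
bond 4 →J3  (C1 outputs effort q/C1)
bond 5 →R1  (J3 effort already set via bond 4)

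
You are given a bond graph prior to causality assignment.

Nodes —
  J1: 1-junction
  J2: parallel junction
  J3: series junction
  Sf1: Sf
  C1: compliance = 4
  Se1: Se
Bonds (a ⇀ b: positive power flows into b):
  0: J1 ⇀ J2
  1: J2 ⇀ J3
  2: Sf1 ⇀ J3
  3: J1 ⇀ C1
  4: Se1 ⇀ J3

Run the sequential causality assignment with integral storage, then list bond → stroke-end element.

β2 |Sf1  (source Sf1 imposes f)
β4 |J3  (Se1 (Se) sets effort on bond)
β1 |J3  (J3 flow already set via bond 2)
β0 |J2  (J2 needs exactly one e-in)
β3 |J1  (J1 flow already set via bond 0)

#0 stroke at J2
#1 stroke at J3
#2 stroke at Sf1
#3 stroke at J1
#4 stroke at J3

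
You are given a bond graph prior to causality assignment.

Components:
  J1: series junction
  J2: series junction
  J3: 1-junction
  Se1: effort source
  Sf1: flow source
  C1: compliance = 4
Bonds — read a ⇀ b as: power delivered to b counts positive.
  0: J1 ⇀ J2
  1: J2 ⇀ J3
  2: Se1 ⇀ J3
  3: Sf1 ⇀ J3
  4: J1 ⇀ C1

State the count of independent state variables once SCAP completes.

1  (C1 all integral)

#2 stroke→J3  (Se1 fixes effort; stroke away)
#3 stroke→Sf1  (Sf1: flow source, stroke at near end)
#1 stroke→J3  (1-jn J3 has f-setter on 3)
#0 stroke→J2  (1-jn J2 has f-setter on 1)
#4 stroke→J1  (J1 flow already set via bond 0)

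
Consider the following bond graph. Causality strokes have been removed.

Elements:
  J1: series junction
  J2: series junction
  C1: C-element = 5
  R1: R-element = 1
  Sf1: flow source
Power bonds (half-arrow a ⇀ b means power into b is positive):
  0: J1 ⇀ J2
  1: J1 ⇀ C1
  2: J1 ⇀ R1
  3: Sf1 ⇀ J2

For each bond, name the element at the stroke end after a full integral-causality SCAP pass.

β0 |J2
β1 |J1
β2 |J1
β3 |Sf1

bond 3 |Sf1  (source Sf1 imposes f)
bond 0 |J2  (J2: bond 3 brought flow, rest push out)
bond 1 |J1  (common-f at J1 fixed by 0)
bond 2 |J1  (J1: bond 0 brought flow, rest push out)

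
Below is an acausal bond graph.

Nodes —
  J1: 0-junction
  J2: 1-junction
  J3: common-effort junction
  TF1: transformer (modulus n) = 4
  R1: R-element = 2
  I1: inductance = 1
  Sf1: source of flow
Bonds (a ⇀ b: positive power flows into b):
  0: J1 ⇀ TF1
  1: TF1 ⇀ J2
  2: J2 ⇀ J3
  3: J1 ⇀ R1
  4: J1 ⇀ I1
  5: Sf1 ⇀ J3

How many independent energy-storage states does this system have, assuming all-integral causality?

b5 →Sf1  (Sf1: flow source, stroke at near end)
b2 →J3  (J3 needs exactly one e-in)
b1 →J2  (J2 flow already set via bond 2)
b0 →TF1  (TF TF1: opposite of bond 1)
b4 →I1  (I1 integral (f out))
b3 →J1  (J1 needs exactly one e-in)

1  (I1 all integral)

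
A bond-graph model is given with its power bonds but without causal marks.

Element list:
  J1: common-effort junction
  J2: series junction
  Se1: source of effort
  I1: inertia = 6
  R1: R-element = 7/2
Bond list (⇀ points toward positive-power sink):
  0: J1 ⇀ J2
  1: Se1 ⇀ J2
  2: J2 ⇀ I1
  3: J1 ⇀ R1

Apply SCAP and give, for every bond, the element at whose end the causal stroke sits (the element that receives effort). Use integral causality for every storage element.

β1 →J2  (Se1 fixes effort; stroke away)
β2 →I1  (I1 integral (f out))
β0 →J2  (1-jn J2 has f-setter on 2)
β3 →J1  (J1 needs exactly one e-in)

bond 0 stroke→J2
bond 1 stroke→J2
bond 2 stroke→I1
bond 3 stroke→J1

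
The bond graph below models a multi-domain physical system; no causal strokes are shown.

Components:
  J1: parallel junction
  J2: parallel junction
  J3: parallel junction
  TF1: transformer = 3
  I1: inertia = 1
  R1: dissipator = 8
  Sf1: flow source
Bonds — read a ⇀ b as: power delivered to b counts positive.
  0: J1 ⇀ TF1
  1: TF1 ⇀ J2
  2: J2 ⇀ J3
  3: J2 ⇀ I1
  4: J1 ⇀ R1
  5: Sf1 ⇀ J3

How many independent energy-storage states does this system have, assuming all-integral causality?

#5 stroke at Sf1  (source Sf1 imposes f)
#2 stroke at J3  (only one effort-in slot at J3)
#3 stroke at I1  (prefer integral on I1)
#1 stroke at J2  (J2: last free bond brings effort in)
#0 stroke at TF1  (TF1: transformer flips bond 1)
#4 stroke at J1  (only one effort-in slot at J1)

1  (I1 all integral)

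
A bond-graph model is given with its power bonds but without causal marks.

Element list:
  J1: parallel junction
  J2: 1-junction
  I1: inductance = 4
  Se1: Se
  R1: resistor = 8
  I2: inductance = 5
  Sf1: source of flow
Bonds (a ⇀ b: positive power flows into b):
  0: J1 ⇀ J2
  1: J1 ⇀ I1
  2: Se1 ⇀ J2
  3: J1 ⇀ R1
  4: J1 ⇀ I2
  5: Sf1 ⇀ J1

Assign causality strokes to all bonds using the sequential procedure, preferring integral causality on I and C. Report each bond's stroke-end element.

b0 →J1
b1 →I1
b2 →J2
b3 →R1
b4 →I2
b5 →Sf1

#2 →J2  (Se1 (Se) sets effort on bond)
#5 →Sf1  (Sf1 (Sf) sets flow on bond)
#0 →J1  (J2: last free bond brings flow in)
#1 →I1  (J1: bond 0 brought effort, rest push out)
#3 →R1  (common-e at J1 fixed by 0)
#4 →I2  (common-e at J1 fixed by 0)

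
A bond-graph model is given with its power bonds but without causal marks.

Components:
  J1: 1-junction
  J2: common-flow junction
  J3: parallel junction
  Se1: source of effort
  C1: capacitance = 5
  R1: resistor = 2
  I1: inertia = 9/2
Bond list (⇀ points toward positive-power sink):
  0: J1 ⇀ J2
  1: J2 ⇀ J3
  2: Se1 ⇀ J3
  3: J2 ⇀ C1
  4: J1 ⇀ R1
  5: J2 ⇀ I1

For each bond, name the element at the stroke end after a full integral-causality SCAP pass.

#2 |J3  (Se1 (Se) sets effort on bond)
#1 |J2  (J3 effort already set via bond 2)
#3 |J2  (C1 integral (e out))
#5 |I1  (prefer integral on I1)
#0 |J2  (common-f at J2 fixed by 5)
#4 |J1  (common-f at J1 fixed by 0)

#0 →J2
#1 →J2
#2 →J3
#3 →J2
#4 →J1
#5 →I1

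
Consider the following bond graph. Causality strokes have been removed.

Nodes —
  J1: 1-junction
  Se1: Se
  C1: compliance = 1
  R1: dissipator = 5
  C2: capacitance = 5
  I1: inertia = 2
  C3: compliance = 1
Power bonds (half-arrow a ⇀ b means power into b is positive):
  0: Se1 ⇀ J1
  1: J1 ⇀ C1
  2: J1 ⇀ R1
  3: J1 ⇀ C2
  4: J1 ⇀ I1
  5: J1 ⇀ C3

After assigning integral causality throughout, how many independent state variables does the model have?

4  (C1, C2, C3, I1 all integral)

bond 0 stroke at J1  (Se1 (Se) sets effort on bond)
bond 1 stroke at J1  (C1 outputs effort q/C1)
bond 3 stroke at J1  (C2: C, integral causality)
bond 4 stroke at I1  (prefer integral on I1)
bond 2 stroke at J1  (1-jn J1 has f-setter on 4)
bond 5 stroke at J1  (1-jn J1 has f-setter on 4)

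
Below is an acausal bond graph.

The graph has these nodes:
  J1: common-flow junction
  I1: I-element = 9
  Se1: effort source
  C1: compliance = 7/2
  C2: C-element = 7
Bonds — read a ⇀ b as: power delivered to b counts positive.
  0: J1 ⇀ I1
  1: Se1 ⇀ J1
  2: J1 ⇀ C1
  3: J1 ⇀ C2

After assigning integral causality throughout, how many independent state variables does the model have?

b1 stroke→J1  (Se1 (Se) sets effort on bond)
b0 stroke→I1  (I1: I, integral causality)
b2 stroke→J1  (1-jn J1 has f-setter on 0)
b3 stroke→J1  (1-jn J1 has f-setter on 0)

3  (C1, C2, I1 all integral)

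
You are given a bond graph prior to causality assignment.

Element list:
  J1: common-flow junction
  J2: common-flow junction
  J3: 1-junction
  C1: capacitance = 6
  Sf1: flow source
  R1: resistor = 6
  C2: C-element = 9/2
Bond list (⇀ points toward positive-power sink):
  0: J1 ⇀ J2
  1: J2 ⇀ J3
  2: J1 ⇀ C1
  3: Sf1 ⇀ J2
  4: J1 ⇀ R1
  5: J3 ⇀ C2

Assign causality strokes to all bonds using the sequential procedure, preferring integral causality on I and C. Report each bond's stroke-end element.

#3 →Sf1  (Sf1 fixes flow; stroke at Sf1)
#0 →J2  (J2 flow already set via bond 3)
#1 →J2  (J2: bond 3 brought flow, rest push out)
#5 →J3  (J3 flow already set via bond 1)
#2 →J1  (J1 flow already set via bond 0)
#4 →J1  (J1: bond 0 brought flow, rest push out)

b0 |J2
b1 |J2
b2 |J1
b3 |Sf1
b4 |J1
b5 |J3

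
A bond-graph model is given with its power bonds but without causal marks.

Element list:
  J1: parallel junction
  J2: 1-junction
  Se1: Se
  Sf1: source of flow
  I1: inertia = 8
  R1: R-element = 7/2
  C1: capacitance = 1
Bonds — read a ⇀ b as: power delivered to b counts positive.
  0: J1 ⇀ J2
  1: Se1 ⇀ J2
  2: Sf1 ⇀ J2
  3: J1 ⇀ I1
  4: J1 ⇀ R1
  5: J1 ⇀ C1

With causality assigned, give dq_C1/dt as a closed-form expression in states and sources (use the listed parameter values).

dq_C1/dt = -F_Sf1 - p_I1/8 - 2*q_C1/7

bond 1 →J2  (Se1 (Se) sets effort on bond)
bond 2 →Sf1  (Sf1 (Sf) sets flow on bond)
bond 0 →J2  (J2 flow already set via bond 2)
bond 3 →I1  (prefer integral on I1)
bond 5 →J1  (C1 outputs effort q/C1)
bond 4 →R1  (common-e at J1 fixed by 5)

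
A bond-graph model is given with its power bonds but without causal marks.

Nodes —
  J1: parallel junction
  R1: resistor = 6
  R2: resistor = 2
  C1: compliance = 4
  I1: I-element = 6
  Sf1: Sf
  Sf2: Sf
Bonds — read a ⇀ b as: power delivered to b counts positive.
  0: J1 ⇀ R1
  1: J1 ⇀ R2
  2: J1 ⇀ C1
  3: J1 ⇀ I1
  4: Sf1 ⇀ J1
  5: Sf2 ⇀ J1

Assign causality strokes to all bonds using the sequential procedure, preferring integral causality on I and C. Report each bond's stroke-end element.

b4 |Sf1  (Sf1: flow source, stroke at near end)
b5 |Sf2  (Sf2 fixes flow; stroke at Sf2)
b2 |J1  (C1: C, integral causality)
b0 |R1  (J1: bond 2 brought effort, rest push out)
b1 |R2  (common-e at J1 fixed by 2)
b3 |I1  (common-e at J1 fixed by 2)

b0 |R1
b1 |R2
b2 |J1
b3 |I1
b4 |Sf1
b5 |Sf2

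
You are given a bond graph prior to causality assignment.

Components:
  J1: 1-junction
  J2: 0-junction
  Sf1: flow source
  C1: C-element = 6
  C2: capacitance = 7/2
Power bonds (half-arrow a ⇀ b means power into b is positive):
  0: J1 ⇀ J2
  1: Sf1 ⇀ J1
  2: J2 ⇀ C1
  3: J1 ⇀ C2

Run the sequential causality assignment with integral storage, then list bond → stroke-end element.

bond 1 stroke at Sf1  (Sf1: flow source, stroke at near end)
bond 0 stroke at J1  (common-f at J1 fixed by 1)
bond 3 stroke at J1  (J1: bond 1 brought flow, rest push out)
bond 2 stroke at J2  (closing 0-jn rule on J2)

bond 0 →J1
bond 1 →Sf1
bond 2 →J2
bond 3 →J1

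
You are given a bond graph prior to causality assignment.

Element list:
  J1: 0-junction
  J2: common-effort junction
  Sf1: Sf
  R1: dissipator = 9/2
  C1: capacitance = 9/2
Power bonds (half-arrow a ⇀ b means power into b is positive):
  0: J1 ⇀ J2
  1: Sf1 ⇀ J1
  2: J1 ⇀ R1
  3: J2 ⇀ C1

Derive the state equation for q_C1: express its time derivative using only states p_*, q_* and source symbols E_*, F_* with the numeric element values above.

dq_C1/dt = F_Sf1 - 4*q_C1/81

#1 →Sf1  (source Sf1 imposes f)
#3 →J2  (C1 outputs effort q/C1)
#0 →J1  (J2: bond 3 brought effort, rest push out)
#2 →R1  (J1: bond 0 brought effort, rest push out)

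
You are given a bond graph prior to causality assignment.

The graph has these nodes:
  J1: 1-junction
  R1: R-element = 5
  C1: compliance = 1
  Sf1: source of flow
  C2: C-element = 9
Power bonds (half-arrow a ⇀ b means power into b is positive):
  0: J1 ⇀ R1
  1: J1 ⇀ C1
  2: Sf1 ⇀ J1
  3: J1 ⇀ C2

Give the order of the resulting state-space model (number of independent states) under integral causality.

#2 stroke at Sf1  (Sf1: flow source, stroke at near end)
#0 stroke at J1  (J1 flow already set via bond 2)
#1 stroke at J1  (J1: bond 2 brought flow, rest push out)
#3 stroke at J1  (1-jn J1 has f-setter on 2)

2  (C1, C2 all integral)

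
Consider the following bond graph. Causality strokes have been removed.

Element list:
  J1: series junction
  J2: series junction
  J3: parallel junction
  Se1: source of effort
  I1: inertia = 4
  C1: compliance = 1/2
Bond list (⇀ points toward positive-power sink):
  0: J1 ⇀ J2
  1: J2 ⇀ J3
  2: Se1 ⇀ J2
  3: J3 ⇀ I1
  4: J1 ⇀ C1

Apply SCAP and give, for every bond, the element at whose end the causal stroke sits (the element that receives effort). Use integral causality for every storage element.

b2 |J2  (source Se1 imposes e)
b3 |I1  (I1 outputs flow p/I1)
b1 |J3  (closing 0-jn rule on J3)
b0 |J2  (J2: bond 1 brought flow, rest push out)
b4 |J1  (J1 flow already set via bond 0)

bond 0 stroke at J2
bond 1 stroke at J3
bond 2 stroke at J2
bond 3 stroke at I1
bond 4 stroke at J1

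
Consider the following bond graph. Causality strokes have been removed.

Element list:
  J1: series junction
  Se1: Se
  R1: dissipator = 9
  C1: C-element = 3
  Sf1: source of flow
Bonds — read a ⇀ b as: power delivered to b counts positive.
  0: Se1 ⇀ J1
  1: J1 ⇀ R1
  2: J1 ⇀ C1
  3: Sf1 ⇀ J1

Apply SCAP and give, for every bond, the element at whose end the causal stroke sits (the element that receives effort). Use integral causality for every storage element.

b0 stroke→J1
b1 stroke→J1
b2 stroke→J1
b3 stroke→Sf1

β0 →J1  (source Se1 imposes e)
β3 →Sf1  (Sf1: flow source, stroke at near end)
β1 →J1  (1-jn J1 has f-setter on 3)
β2 →J1  (J1: bond 3 brought flow, rest push out)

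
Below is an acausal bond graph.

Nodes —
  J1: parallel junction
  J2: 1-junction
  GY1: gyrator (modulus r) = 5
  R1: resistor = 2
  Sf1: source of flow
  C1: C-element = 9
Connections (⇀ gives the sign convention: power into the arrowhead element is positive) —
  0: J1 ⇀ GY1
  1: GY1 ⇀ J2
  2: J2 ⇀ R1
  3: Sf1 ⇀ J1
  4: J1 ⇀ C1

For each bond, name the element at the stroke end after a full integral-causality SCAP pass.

bond 0 stroke at GY1
bond 1 stroke at GY1
bond 2 stroke at J2
bond 3 stroke at Sf1
bond 4 stroke at J1

#3 |Sf1  (Sf1 (Sf) sets flow on bond)
#4 |J1  (C1 integral (e out))
#0 |GY1  (common-e at J1 fixed by 4)
#1 |GY1  (GY1: gyrator matches bond 0)
#2 |J2  (J2: bond 1 brought flow, rest push out)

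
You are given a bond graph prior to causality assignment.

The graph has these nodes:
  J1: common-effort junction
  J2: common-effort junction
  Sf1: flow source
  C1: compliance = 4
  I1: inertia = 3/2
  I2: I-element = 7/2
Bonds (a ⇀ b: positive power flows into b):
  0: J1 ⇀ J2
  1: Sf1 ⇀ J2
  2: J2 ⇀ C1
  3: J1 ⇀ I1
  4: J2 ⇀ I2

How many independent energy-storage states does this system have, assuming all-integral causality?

β1 stroke→Sf1  (Sf1 fixes flow; stroke at Sf1)
β2 stroke→J2  (C1: C, integral causality)
β0 stroke→J1  (common-e at J2 fixed by 2)
β4 stroke→I2  (J2: bond 2 brought effort, rest push out)
β3 stroke→I1  (J1: bond 0 brought effort, rest push out)

3  (C1, I1, I2 all integral)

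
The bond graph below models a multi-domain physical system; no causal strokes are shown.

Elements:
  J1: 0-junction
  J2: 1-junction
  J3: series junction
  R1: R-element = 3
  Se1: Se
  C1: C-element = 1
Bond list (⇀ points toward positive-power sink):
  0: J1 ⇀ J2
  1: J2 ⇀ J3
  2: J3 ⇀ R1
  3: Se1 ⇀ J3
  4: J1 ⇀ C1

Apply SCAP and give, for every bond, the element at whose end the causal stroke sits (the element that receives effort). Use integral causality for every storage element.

#3 stroke at J3  (Se1: effort source, stroke at far end)
#4 stroke at J1  (C1 outputs effort q/C1)
#0 stroke at J2  (0-jn J1 has e-setter on 4)
#1 stroke at J3  (J2: last free bond brings flow in)
#2 stroke at R1  (only one flow-in slot at J3)

bond 0 stroke at J2
bond 1 stroke at J3
bond 2 stroke at R1
bond 3 stroke at J3
bond 4 stroke at J1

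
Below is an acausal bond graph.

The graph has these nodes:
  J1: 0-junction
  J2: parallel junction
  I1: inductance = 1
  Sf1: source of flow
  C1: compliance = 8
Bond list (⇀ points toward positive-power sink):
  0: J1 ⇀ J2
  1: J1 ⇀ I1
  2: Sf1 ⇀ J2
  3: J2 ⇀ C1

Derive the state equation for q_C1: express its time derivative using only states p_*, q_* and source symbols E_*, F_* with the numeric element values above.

dq_C1/dt = F_Sf1 - p_I1

β2 →Sf1  (source Sf1 imposes f)
β1 →I1  (prefer integral on I1)
β0 →J1  (J1: last free bond brings effort in)
β3 →J2  (closing 0-jn rule on J2)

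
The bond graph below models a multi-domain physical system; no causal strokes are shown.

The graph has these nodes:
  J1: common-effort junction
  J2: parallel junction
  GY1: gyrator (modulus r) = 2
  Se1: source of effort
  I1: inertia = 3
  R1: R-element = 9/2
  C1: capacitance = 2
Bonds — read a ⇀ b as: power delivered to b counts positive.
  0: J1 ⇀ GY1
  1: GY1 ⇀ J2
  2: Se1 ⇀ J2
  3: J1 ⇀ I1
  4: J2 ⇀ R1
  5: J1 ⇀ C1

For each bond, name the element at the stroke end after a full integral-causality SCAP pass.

bond 2 →J2  (source Se1 imposes e)
bond 1 →GY1  (J2: bond 2 brought effort, rest push out)
bond 4 →R1  (J2 effort already set via bond 2)
bond 0 →GY1  (GY1: gyrator matches bond 1)
bond 3 →I1  (I1 outputs flow p/I1)
bond 5 →J1  (only one effort-in slot at J1)

#0 stroke at GY1
#1 stroke at GY1
#2 stroke at J2
#3 stroke at I1
#4 stroke at R1
#5 stroke at J1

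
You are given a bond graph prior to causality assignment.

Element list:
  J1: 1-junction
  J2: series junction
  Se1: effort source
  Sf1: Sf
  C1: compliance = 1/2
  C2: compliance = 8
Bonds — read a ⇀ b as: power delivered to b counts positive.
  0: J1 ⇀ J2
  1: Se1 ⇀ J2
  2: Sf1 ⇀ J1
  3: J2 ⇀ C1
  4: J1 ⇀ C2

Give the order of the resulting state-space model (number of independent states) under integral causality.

bond 1 |J2  (source Se1 imposes e)
bond 2 |Sf1  (Sf1 (Sf) sets flow on bond)
bond 0 |J1  (1-jn J1 has f-setter on 2)
bond 4 |J1  (common-f at J1 fixed by 2)
bond 3 |J2  (J2 flow already set via bond 0)

2  (C1, C2 all integral)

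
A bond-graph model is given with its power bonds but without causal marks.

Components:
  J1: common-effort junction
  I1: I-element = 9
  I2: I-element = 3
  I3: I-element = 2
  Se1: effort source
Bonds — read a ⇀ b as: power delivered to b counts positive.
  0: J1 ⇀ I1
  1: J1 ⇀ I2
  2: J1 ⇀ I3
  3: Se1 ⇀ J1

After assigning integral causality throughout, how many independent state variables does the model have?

3  (I1, I2, I3 all integral)

β3 stroke→J1  (Se1: effort source, stroke at far end)
β0 stroke→I1  (J1 effort already set via bond 3)
β1 stroke→I2  (J1 effort already set via bond 3)
β2 stroke→I3  (common-e at J1 fixed by 3)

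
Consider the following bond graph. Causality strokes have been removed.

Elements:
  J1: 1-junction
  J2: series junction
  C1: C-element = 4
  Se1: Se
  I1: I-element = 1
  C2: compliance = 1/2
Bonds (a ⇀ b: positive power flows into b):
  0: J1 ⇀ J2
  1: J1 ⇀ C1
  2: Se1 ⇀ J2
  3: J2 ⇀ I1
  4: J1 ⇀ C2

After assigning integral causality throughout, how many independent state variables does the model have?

b2 stroke at J2  (Se1 (Se) sets effort on bond)
b1 stroke at J1  (C1 outputs effort q/C1)
b3 stroke at I1  (I1 integral (f out))
b0 stroke at J2  (1-jn J2 has f-setter on 3)
b4 stroke at J1  (common-f at J1 fixed by 0)

3  (C1, C2, I1 all integral)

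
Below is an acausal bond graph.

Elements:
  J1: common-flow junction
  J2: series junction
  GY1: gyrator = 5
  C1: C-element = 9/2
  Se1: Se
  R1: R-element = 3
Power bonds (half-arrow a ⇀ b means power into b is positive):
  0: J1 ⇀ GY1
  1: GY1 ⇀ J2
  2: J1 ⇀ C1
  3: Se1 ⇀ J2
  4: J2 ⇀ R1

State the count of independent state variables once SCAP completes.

#3 stroke→J2  (Se1 fixes effort; stroke away)
#2 stroke→J1  (prefer integral on C1)
#0 stroke→GY1  (J1: last free bond brings flow in)
#1 stroke→GY1  (through GY1, causality inverts; strokes same side of GY1)
#4 stroke→J2  (J2 flow already set via bond 1)

1  (C1 all integral)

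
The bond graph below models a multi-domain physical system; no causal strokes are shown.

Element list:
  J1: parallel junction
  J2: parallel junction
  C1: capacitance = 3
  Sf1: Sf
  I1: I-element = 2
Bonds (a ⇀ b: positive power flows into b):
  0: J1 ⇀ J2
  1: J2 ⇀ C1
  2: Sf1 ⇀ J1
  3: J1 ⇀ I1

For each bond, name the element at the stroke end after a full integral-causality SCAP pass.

#2 |Sf1  (Sf1 (Sf) sets flow on bond)
#1 |J2  (C1: C, integral causality)
#0 |J1  (common-e at J2 fixed by 1)
#3 |I1  (J1 effort already set via bond 0)

#0 stroke at J1
#1 stroke at J2
#2 stroke at Sf1
#3 stroke at I1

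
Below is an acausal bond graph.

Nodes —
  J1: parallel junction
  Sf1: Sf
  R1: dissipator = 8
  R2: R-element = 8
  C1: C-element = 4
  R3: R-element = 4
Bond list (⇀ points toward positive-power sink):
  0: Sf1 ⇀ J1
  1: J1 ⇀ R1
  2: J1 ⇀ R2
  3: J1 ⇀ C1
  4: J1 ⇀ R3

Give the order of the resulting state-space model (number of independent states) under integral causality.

1  (C1 all integral)

#0 |Sf1  (Sf1 (Sf) sets flow on bond)
#3 |J1  (prefer integral on C1)
#1 |R1  (J1 effort already set via bond 3)
#2 |R2  (J1: bond 3 brought effort, rest push out)
#4 |R3  (J1: bond 3 brought effort, rest push out)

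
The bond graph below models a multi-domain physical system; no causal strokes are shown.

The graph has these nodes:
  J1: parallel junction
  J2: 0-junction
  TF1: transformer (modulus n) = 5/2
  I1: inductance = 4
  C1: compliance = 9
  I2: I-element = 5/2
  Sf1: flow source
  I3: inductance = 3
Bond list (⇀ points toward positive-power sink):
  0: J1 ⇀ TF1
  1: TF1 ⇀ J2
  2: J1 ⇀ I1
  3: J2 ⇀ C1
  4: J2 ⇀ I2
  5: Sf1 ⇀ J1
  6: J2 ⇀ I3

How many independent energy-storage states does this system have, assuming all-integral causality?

4  (C1, I1, I2, I3 all integral)

b5 →Sf1  (source Sf1 imposes f)
b2 →I1  (I1 integral (f out))
b0 →J1  (only one effort-in slot at J1)
b1 →TF1  (TF TF1: opposite of bond 0)
b3 →J2  (C1 outputs effort q/C1)
b4 →I2  (common-e at J2 fixed by 3)
b6 →I3  (0-jn J2 has e-setter on 3)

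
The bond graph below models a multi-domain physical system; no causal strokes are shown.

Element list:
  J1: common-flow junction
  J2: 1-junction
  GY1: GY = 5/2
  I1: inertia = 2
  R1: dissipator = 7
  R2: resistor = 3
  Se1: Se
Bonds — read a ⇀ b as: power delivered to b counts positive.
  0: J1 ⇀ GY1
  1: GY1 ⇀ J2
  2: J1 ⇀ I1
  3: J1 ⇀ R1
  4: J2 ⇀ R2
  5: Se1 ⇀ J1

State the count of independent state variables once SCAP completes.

1  (I1 all integral)

#5 stroke at J1  (source Se1 imposes e)
#2 stroke at I1  (I1 outputs flow p/I1)
#0 stroke at J1  (1-jn J1 has f-setter on 2)
#3 stroke at J1  (J1: bond 2 brought flow, rest push out)
#1 stroke at J2  (through GY1, causality inverts; strokes same side of GY1)
#4 stroke at R2  (J2: last free bond brings flow in)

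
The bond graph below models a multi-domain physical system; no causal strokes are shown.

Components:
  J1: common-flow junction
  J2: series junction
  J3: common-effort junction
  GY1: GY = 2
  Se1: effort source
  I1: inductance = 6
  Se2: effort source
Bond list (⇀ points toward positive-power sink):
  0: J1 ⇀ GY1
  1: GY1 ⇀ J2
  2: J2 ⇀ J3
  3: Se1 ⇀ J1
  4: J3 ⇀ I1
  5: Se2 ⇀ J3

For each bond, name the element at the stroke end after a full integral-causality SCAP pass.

#0 |GY1
#1 |GY1
#2 |J2
#3 |J1
#4 |I1
#5 |J3

bond 3 |J1  (Se1: effort source, stroke at far end)
bond 5 |J3  (Se2: effort source, stroke at far end)
bond 0 |GY1  (J1 needs exactly one f-in)
bond 2 |J2  (J3 effort already set via bond 5)
bond 4 |I1  (common-e at J3 fixed by 5)
bond 1 |GY1  (GY1: gyrator matches bond 0)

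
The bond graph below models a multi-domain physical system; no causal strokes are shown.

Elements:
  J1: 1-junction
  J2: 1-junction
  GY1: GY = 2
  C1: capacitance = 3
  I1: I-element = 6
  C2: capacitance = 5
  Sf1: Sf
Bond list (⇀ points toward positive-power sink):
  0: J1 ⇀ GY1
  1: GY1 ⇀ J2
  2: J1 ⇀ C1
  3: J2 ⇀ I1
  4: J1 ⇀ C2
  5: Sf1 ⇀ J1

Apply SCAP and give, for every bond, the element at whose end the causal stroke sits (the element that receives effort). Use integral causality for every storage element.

β0 stroke at J1
β1 stroke at J2
β2 stroke at J1
β3 stroke at I1
β4 stroke at J1
β5 stroke at Sf1

β5 |Sf1  (Sf1 (Sf) sets flow on bond)
β0 |J1  (J1: bond 5 brought flow, rest push out)
β2 |J1  (common-f at J1 fixed by 5)
β4 |J1  (common-f at J1 fixed by 5)
β1 |J2  (GY GY1: same side as bond 0)
β3 |I1  (only one flow-in slot at J2)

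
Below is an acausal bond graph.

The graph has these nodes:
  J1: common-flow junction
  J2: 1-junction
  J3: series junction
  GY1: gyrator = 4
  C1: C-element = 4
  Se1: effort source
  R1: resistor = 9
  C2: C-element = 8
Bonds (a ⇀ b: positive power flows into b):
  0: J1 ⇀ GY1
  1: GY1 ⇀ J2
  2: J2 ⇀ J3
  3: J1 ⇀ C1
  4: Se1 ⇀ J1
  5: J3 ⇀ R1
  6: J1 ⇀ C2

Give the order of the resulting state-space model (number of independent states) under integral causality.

2  (C1, C2 all integral)

bond 4 stroke at J1  (Se1: effort source, stroke at far end)
bond 3 stroke at J1  (C1 outputs effort q/C1)
bond 6 stroke at J1  (C2 integral (e out))
bond 0 stroke at GY1  (J1 needs exactly one f-in)
bond 1 stroke at GY1  (through GY1, causality inverts; strokes same side of GY1)
bond 2 stroke at J2  (common-f at J2 fixed by 1)
bond 5 stroke at J3  (1-jn J3 has f-setter on 2)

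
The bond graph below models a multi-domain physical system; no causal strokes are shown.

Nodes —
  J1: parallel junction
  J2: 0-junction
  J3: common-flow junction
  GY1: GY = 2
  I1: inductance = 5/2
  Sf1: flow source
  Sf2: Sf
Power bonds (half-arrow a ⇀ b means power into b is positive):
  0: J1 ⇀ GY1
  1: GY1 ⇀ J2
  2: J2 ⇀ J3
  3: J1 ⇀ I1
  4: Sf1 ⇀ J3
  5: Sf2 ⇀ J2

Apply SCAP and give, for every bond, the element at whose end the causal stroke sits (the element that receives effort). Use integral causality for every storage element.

β4 →Sf1  (Sf1 fixes flow; stroke at Sf1)
β5 →Sf2  (source Sf2 imposes f)
β2 →J3  (J3 flow already set via bond 4)
β1 →J2  (J2 needs exactly one e-in)
β0 →J1  (GY1 both-in/both-out from 1)
β3 →I1  (J1 effort already set via bond 0)

β0 stroke→J1
β1 stroke→J2
β2 stroke→J3
β3 stroke→I1
β4 stroke→Sf1
β5 stroke→Sf2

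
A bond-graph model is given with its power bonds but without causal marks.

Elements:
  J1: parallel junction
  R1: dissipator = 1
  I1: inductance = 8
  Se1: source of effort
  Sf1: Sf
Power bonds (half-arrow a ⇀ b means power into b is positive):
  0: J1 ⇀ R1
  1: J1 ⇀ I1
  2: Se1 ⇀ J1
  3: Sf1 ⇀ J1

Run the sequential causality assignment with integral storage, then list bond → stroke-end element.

β2 →J1  (Se1: effort source, stroke at far end)
β3 →Sf1  (source Sf1 imposes f)
β0 →R1  (0-jn J1 has e-setter on 2)
β1 →I1  (J1 effort already set via bond 2)

β0 stroke→R1
β1 stroke→I1
β2 stroke→J1
β3 stroke→Sf1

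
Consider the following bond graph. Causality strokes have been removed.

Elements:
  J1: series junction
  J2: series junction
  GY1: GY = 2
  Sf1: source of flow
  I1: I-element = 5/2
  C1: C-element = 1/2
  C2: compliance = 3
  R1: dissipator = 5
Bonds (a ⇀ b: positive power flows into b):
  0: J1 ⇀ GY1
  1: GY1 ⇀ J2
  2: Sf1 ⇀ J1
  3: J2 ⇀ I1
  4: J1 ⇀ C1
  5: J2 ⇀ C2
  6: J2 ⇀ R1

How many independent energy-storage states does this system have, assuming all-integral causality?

bond 2 |Sf1  (source Sf1 imposes f)
bond 0 |J1  (J1: bond 2 brought flow, rest push out)
bond 4 |J1  (J1 flow already set via bond 2)
bond 1 |J2  (GY1: gyrator matches bond 0)
bond 3 |I1  (prefer integral on I1)
bond 5 |J2  (common-f at J2 fixed by 3)
bond 6 |J2  (J2 flow already set via bond 3)

3  (C1, C2, I1 all integral)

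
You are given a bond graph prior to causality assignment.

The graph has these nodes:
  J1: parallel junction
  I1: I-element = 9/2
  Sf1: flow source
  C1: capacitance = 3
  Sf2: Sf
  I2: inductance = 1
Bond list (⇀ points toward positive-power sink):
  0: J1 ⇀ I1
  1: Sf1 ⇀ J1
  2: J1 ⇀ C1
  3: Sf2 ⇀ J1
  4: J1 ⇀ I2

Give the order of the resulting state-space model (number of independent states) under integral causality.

#1 stroke at Sf1  (Sf1 (Sf) sets flow on bond)
#3 stroke at Sf2  (Sf2: flow source, stroke at near end)
#0 stroke at I1  (I1 integral (f out))
#2 stroke at J1  (prefer integral on C1)
#4 stroke at I2  (0-jn J1 has e-setter on 2)

3  (C1, I1, I2 all integral)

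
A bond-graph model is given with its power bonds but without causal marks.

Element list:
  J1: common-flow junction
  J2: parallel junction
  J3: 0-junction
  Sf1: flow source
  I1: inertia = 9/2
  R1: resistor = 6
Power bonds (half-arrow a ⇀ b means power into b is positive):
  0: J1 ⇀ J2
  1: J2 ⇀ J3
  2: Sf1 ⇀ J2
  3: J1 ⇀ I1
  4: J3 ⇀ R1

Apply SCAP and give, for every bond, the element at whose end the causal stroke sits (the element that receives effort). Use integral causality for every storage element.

bond 0 →J1
bond 1 →J2
bond 2 →Sf1
bond 3 →I1
bond 4 →J3

#2 →Sf1  (Sf1 fixes flow; stroke at Sf1)
#3 →I1  (prefer integral on I1)
#0 →J1  (common-f at J1 fixed by 3)
#1 →J2  (J2: last free bond brings effort in)
#4 →J3  (J3: last free bond brings effort in)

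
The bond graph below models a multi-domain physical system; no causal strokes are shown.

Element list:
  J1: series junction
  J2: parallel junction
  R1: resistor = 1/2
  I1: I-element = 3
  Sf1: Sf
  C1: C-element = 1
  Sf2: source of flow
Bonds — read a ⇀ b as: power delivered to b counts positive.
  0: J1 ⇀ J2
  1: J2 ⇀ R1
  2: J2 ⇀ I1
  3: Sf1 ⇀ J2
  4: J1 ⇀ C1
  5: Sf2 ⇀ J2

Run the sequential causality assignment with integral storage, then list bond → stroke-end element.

bond 0 stroke→J2
bond 1 stroke→R1
bond 2 stroke→I1
bond 3 stroke→Sf1
bond 4 stroke→J1
bond 5 stroke→Sf2

bond 3 stroke→Sf1  (Sf1 (Sf) sets flow on bond)
bond 5 stroke→Sf2  (Sf2 (Sf) sets flow on bond)
bond 2 stroke→I1  (I1 outputs flow p/I1)
bond 4 stroke→J1  (C1 integral (e out))
bond 0 stroke→J2  (closing 1-jn rule on J1)
bond 1 stroke→R1  (0-jn J2 has e-setter on 0)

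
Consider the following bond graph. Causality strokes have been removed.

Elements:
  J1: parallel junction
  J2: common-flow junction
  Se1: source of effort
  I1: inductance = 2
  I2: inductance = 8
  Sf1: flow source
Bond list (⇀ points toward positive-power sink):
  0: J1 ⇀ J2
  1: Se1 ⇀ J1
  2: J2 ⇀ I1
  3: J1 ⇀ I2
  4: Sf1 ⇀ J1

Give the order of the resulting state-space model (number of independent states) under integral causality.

2  (I1, I2 all integral)

#1 stroke at J1  (Se1 (Se) sets effort on bond)
#4 stroke at Sf1  (Sf1 fixes flow; stroke at Sf1)
#0 stroke at J2  (J1: bond 1 brought effort, rest push out)
#3 stroke at I2  (common-e at J1 fixed by 1)
#2 stroke at I1  (closing 1-jn rule on J2)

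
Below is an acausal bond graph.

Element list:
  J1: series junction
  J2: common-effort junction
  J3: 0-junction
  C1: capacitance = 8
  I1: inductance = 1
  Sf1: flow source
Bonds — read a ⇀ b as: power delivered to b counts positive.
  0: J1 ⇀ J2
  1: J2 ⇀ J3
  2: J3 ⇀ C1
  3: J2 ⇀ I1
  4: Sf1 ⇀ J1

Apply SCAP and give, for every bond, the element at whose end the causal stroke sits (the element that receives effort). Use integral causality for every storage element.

#0 stroke at J1
#1 stroke at J2
#2 stroke at J3
#3 stroke at I1
#4 stroke at Sf1

β4 →Sf1  (Sf1: flow source, stroke at near end)
β0 →J1  (common-f at J1 fixed by 4)
β2 →J3  (C1 outputs effort q/C1)
β1 →J2  (J3: bond 2 brought effort, rest push out)
β3 →I1  (0-jn J2 has e-setter on 1)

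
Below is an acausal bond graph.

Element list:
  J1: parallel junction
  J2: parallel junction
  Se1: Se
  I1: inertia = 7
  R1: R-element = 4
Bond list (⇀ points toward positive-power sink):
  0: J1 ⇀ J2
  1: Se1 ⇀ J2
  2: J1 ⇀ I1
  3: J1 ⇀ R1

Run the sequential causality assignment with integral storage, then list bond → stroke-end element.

β1 stroke→J2  (Se1 (Se) sets effort on bond)
β0 stroke→J1  (J2 effort already set via bond 1)
β2 stroke→I1  (J1: bond 0 brought effort, rest push out)
β3 stroke→R1  (common-e at J1 fixed by 0)

bond 0 stroke at J1
bond 1 stroke at J2
bond 2 stroke at I1
bond 3 stroke at R1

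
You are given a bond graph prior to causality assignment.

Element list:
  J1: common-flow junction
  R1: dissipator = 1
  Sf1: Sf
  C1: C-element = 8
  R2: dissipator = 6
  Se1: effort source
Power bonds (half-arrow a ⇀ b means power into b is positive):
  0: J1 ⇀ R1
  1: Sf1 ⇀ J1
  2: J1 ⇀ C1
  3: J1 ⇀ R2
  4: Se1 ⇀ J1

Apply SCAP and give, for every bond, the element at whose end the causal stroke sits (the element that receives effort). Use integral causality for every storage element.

b0 →J1
b1 →Sf1
b2 →J1
b3 →J1
b4 →J1

β1 |Sf1  (Sf1: flow source, stroke at near end)
β4 |J1  (Se1 fixes effort; stroke away)
β0 |J1  (1-jn J1 has f-setter on 1)
β2 |J1  (J1: bond 1 brought flow, rest push out)
β3 |J1  (J1: bond 1 brought flow, rest push out)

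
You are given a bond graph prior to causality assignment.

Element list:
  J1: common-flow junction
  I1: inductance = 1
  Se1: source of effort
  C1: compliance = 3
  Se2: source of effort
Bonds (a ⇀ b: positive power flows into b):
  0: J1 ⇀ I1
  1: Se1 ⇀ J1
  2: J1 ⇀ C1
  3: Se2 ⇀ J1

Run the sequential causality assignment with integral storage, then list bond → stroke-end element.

#0 →I1
#1 →J1
#2 →J1
#3 →J1

#1 stroke at J1  (Se1 (Se) sets effort on bond)
#3 stroke at J1  (Se2 (Se) sets effort on bond)
#0 stroke at I1  (I1 outputs flow p/I1)
#2 stroke at J1  (J1 flow already set via bond 0)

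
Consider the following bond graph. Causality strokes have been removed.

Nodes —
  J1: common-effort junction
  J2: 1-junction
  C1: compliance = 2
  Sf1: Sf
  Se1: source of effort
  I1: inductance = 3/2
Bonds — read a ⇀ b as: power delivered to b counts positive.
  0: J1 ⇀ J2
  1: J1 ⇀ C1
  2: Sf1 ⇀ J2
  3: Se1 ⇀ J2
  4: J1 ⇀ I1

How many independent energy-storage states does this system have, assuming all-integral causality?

β2 stroke at Sf1  (Sf1: flow source, stroke at near end)
β3 stroke at J2  (Se1 (Se) sets effort on bond)
β0 stroke at J2  (J2: bond 2 brought flow, rest push out)
β1 stroke at J1  (C1 outputs effort q/C1)
β4 stroke at I1  (common-e at J1 fixed by 1)

2  (C1, I1 all integral)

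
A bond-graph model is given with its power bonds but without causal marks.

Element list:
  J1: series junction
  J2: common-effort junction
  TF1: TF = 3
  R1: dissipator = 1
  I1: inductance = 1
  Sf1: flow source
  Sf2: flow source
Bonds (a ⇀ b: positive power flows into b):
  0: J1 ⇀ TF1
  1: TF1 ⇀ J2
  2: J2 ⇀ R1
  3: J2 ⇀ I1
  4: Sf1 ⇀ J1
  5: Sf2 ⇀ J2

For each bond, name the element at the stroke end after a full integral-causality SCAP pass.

#4 stroke→Sf1  (Sf1: flow source, stroke at near end)
#5 stroke→Sf2  (Sf2: flow source, stroke at near end)
#0 stroke→J1  (common-f at J1 fixed by 4)
#1 stroke→TF1  (through TF1, causality passes straight; one stroke at TF1)
#3 stroke→I1  (I1: I, integral causality)
#2 stroke→J2  (only one effort-in slot at J2)

β0 stroke at J1
β1 stroke at TF1
β2 stroke at J2
β3 stroke at I1
β4 stroke at Sf1
β5 stroke at Sf2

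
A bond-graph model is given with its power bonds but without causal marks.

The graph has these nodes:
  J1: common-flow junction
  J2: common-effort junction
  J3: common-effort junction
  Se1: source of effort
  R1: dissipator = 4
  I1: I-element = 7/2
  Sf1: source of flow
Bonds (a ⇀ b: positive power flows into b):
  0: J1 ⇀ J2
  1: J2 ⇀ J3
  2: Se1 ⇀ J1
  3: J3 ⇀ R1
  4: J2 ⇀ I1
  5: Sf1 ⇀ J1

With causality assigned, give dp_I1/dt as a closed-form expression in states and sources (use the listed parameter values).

bond 2 stroke at J1  (Se1 fixes effort; stroke away)
bond 5 stroke at Sf1  (Sf1: flow source, stroke at near end)
bond 0 stroke at J1  (common-f at J1 fixed by 5)
bond 4 stroke at I1  (I1 outputs flow p/I1)
bond 1 stroke at J2  (only one effort-in slot at J2)
bond 3 stroke at J3  (closing 0-jn rule on J3)

dp_I1/dt = 4*F_Sf1 - 8*p_I1/7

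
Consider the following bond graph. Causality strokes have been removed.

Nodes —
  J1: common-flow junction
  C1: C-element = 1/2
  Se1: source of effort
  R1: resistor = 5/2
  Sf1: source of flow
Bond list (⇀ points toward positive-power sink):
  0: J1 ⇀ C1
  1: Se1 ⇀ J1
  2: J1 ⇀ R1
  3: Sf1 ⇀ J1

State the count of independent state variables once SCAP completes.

β1 stroke at J1  (Se1: effort source, stroke at far end)
β3 stroke at Sf1  (Sf1 (Sf) sets flow on bond)
β0 stroke at J1  (common-f at J1 fixed by 3)
β2 stroke at J1  (J1: bond 3 brought flow, rest push out)

1  (C1 all integral)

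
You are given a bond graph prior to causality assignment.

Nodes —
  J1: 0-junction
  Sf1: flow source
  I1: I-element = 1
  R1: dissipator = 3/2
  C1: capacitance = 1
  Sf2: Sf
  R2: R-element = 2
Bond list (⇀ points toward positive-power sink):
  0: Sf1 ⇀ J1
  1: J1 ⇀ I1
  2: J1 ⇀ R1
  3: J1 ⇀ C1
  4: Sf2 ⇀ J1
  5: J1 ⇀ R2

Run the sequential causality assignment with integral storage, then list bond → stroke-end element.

#0 stroke at Sf1  (source Sf1 imposes f)
#4 stroke at Sf2  (source Sf2 imposes f)
#1 stroke at I1  (I1 integral (f out))
#3 stroke at J1  (prefer integral on C1)
#2 stroke at R1  (J1 effort already set via bond 3)
#5 stroke at R2  (J1: bond 3 brought effort, rest push out)

#0 →Sf1
#1 →I1
#2 →R1
#3 →J1
#4 →Sf2
#5 →R2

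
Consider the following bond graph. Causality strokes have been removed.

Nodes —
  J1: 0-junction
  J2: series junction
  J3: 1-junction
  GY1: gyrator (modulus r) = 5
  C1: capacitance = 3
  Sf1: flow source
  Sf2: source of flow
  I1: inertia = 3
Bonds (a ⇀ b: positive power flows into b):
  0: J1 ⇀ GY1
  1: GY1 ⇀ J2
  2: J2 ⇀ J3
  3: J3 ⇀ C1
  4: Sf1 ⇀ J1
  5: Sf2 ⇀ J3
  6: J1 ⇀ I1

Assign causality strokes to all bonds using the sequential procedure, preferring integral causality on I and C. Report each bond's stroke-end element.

bond 4 |Sf1  (Sf1 fixes flow; stroke at Sf1)
bond 5 |Sf2  (source Sf2 imposes f)
bond 2 |J3  (1-jn J3 has f-setter on 5)
bond 3 |J3  (1-jn J3 has f-setter on 5)
bond 1 |J2  (1-jn J2 has f-setter on 2)
bond 0 |J1  (through GY1, causality inverts; strokes same side of GY1)
bond 6 |I1  (common-e at J1 fixed by 0)

β0 stroke at J1
β1 stroke at J2
β2 stroke at J3
β3 stroke at J3
β4 stroke at Sf1
β5 stroke at Sf2
β6 stroke at I1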